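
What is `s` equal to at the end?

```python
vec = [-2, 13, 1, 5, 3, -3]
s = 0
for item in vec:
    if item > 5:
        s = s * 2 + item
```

13

item=-2: not >5
item=13: >5, s = 0*2+13 = 13
item=1: not >5
item=5: not >5
item=3: not >5
item=-3: not >5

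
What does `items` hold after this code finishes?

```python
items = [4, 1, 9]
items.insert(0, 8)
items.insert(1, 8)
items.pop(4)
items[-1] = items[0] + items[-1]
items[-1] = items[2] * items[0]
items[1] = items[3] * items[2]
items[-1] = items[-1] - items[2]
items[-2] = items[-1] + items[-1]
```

insert 8 at 0 → [8, 4, 1, 9]
insert 8 at 1 → [8, 8, 4, 1, 9]
pop(4) removes 9 → [8, 8, 4, 1]
items[-1] = items[0]+items[-1] = 8+1 = 9 → [8, 8, 4, 9]
items[-1] = items[2]*items[0] = 4*8 = 32 → [8, 8, 4, 32]
items[1] = items[3]*items[2] = 32*4 = 128 → [8, 128, 4, 32]
items[-1] = items[-1]-items[2] = 32-4 = 28 → [8, 128, 4, 28]
items[-2] = items[-1]+items[-1] = 28+28 = 56 → [8, 128, 56, 28]

[8, 128, 56, 28]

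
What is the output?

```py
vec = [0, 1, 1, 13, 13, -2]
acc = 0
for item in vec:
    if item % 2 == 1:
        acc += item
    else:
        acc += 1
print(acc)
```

30

item=0: not odd, acc = 0+1 = 1
item=1: odd, acc = 1+1 = 2
item=1: odd, acc = 2+1 = 3
item=13: odd, acc = 3+13 = 16
item=13: odd, acc = 16+13 = 29
item=-2: not odd, acc = 29+1 = 30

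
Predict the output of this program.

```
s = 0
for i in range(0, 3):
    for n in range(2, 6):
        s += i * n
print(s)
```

42

i=0,n=2: s = 0+0 = 0
i=0,n=3: s = 0+0 = 0
i=0,n=4: s = 0+0 = 0
i=0,n=5: s = 0+0 = 0
i=1,n=2: s = 0+2 = 2
i=1,n=3: s = 2+3 = 5
i=1,n=4: s = 5+4 = 9
i=1,n=5: s = 9+5 = 14
i=2,n=2: s = 14+4 = 18
i=2,n=3: s = 18+6 = 24
i=2,n=4: s = 24+8 = 32
i=2,n=5: s = 32+10 = 42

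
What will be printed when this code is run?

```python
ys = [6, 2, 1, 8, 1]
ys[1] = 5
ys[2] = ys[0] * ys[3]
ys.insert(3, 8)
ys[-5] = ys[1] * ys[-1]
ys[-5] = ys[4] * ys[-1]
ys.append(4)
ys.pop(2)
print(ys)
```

[6, 8, 8, 8, 1, 4]

ys[1] = 5 → [6, 5, 1, 8, 1]
ys[2] = ys[0]*ys[3] = 6*8 = 48 → [6, 5, 48, 8, 1]
insert 8 at 3 → [6, 5, 48, 8, 8, 1]
ys[-5] = ys[1]*ys[-1] = 5*1 = 5 → [6, 5, 48, 8, 8, 1]
ys[-5] = ys[4]*ys[-1] = 8*1 = 8 → [6, 8, 48, 8, 8, 1]
append 4 → [6, 8, 48, 8, 8, 1, 4]
pop(2) removes 48 → [6, 8, 8, 8, 1, 4]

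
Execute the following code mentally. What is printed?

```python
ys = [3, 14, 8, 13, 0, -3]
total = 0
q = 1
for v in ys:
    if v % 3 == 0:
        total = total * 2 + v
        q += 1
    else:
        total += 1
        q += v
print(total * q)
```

v=3: %3==0, total = 0*2+3 = 3; q=2
v=14: not %3==0, total = 3+1 = 4; q=16
v=8: not %3==0, total = 4+1 = 5; q=24
v=13: not %3==0, total = 5+1 = 6; q=37
v=0: %3==0, total = 6*2+0 = 12; q=38
v=-3: %3==0, total = 12*2+(-3) = 21; q=39
total*q = 21*39 = 819

819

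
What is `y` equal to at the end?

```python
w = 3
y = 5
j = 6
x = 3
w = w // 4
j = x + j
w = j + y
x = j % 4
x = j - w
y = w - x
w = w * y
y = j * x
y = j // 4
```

w = 3//4 = 0
j = 3+6 = 9
w = 9+5 = 14
x = 9%4 = 1
x = 9-14 = -5
y = 14-(-5) = 19
w = 14*19 = 266
y = 9*(-5) = -45
y = 9//4 = 2

2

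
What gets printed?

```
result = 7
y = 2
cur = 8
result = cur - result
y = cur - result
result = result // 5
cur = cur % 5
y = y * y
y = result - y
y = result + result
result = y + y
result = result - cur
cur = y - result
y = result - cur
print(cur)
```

3

result = 8-7 = 1
y = 8-1 = 7
result = 1//5 = 0
cur = 8%5 = 3
y = 7*7 = 49
y = 0-49 = -49
y = 0+0 = 0
result = 0+0 = 0
result = 0-3 = -3
cur = 0-(-3) = 3
y = (-3)-3 = -6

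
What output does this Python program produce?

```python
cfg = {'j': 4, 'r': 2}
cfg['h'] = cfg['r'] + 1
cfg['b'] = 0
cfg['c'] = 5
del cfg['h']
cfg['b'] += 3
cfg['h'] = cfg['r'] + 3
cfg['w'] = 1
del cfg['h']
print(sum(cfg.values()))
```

15

cfg['h'] = cfg['r']+1 = 3 → {'j': 4, 'r': 2, 'h': 3}
cfg['b'] = 0 → {'j': 4, 'r': 2, 'h': 3, 'b': 0}
cfg['c'] = 5 → {'j': 4, 'r': 2, 'h': 3, 'b': 0, 'c': 5}
del 'h' → {'j': 4, 'r': 2, 'b': 0, 'c': 5}
cfg['b'] = 0+3 = 3 → {'j': 4, 'r': 2, 'b': 3, 'c': 5}
cfg['h'] = cfg['r']+3 = 5 → {'j': 4, 'r': 2, 'b': 3, 'c': 5, 'h': 5}
cfg['w'] = 1 → {'j': 4, 'r': 2, 'b': 3, 'c': 5, 'h': 5, 'w': 1}
del 'h' → {'j': 4, 'r': 2, 'b': 3, 'c': 5, 'w': 1}
sum of values = 15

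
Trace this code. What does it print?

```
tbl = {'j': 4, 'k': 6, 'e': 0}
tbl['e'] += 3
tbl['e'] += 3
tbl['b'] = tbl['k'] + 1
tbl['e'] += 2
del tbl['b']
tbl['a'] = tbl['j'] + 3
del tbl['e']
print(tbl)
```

tbl['e'] = 0+3 = 3 → {'j': 4, 'k': 6, 'e': 3}
tbl['e'] = 3+3 = 6 → {'j': 4, 'k': 6, 'e': 6}
tbl['b'] = tbl['k']+1 = 7 → {'j': 4, 'k': 6, 'e': 6, 'b': 7}
tbl['e'] = 6+2 = 8 → {'j': 4, 'k': 6, 'e': 8, 'b': 7}
del 'b' → {'j': 4, 'k': 6, 'e': 8}
tbl['a'] = tbl['j']+3 = 7 → {'j': 4, 'k': 6, 'e': 8, 'a': 7}
del 'e' → {'j': 4, 'k': 6, 'a': 7}

{'j': 4, 'k': 6, 'a': 7}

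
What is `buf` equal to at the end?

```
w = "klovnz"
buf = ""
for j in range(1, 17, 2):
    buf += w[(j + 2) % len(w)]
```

'vzlvzlvz'

j=1: add w[3]='v' → 'v'
j=3: add w[5]='z' → 'vz'
j=5: add w[1]='l' → 'vzl'
j=7: add w[3]='v' → 'vzlv'
j=9: add w[5]='z' → 'vzlvz'
j=11: add w[1]='l' → 'vzlvzl'
j=13: add w[3]='v' → 'vzlvzlv'
j=15: add w[5]='z' → 'vzlvzlvz'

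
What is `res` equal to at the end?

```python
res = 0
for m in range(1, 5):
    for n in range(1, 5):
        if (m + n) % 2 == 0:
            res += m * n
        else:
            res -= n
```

m=1,n=1: even sum, res = 0+1 = 1
m=1,n=2: odd sum, res = 1-2 = -1
m=1,n=3: even sum, res = (-1)+3 = 2
m=1,n=4: odd sum, res = 2-4 = -2
m=2,n=1: odd sum, res = (-2)-1 = -3
m=2,n=2: even sum, res = (-3)+4 = 1
m=2,n=3: odd sum, res = 1-3 = -2
m=2,n=4: even sum, res = (-2)+8 = 6
m=3,n=1: even sum, res = 6+3 = 9
m=3,n=2: odd sum, res = 9-2 = 7
m=3,n=3: even sum, res = 7+9 = 16
m=3,n=4: odd sum, res = 16-4 = 12
m=4,n=1: odd sum, res = 12-1 = 11
m=4,n=2: even sum, res = 11+8 = 19
m=4,n=3: odd sum, res = 19-3 = 16
m=4,n=4: even sum, res = 16+16 = 32

32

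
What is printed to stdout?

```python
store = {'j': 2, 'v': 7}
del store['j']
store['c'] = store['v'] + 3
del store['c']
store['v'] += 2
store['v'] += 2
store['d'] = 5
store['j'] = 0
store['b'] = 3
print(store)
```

{'v': 11, 'd': 5, 'j': 0, 'b': 3}

del 'j' → {'v': 7}
store['c'] = store['v']+3 = 10 → {'v': 7, 'c': 10}
del 'c' → {'v': 7}
store['v'] = 7+2 = 9 → {'v': 9}
store['v'] = 9+2 = 11 → {'v': 11}
store['d'] = 5 → {'v': 11, 'd': 5}
store['j'] = 0 → {'v': 11, 'd': 5, 'j': 0}
store['b'] = 3 → {'v': 11, 'd': 5, 'j': 0, 'b': 3}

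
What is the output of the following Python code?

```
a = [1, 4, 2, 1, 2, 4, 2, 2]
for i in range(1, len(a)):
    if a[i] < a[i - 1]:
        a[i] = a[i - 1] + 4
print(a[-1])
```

i=1: 4>=1, unchanged → [1, 4, 2, 1, 2, 4, 2, 2]
i=2: 2<4, a[2] = 4+4 = 8 → [1, 4, 8, 1, 2, 4, 2, 2]
i=3: 1<8, a[3] = 8+4 = 12 → [1, 4, 8, 12, 2, 4, 2, 2]
i=4: 2<12, a[4] = 12+4 = 16 → [1, 4, 8, 12, 16, 4, 2, 2]
i=5: 4<16, a[5] = 16+4 = 20 → [1, 4, 8, 12, 16, 20, 2, 2]
i=6: 2<20, a[6] = 20+4 = 24 → [1, 4, 8, 12, 16, 20, 24, 2]
i=7: 2<24, a[7] = 24+4 = 28 → [1, 4, 8, 12, 16, 20, 24, 28]

28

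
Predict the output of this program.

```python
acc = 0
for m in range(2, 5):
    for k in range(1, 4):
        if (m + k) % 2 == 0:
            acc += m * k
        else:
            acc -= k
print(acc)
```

14

m=2,k=1: odd sum, acc = 0-1 = -1
m=2,k=2: even sum, acc = (-1)+4 = 3
m=2,k=3: odd sum, acc = 3-3 = 0
m=3,k=1: even sum, acc = 0+3 = 3
m=3,k=2: odd sum, acc = 3-2 = 1
m=3,k=3: even sum, acc = 1+9 = 10
m=4,k=1: odd sum, acc = 10-1 = 9
m=4,k=2: even sum, acc = 9+8 = 17
m=4,k=3: odd sum, acc = 17-3 = 14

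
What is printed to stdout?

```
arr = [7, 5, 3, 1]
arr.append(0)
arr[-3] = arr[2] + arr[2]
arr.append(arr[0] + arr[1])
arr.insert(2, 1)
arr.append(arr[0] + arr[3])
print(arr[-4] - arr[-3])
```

append 0 → [7, 5, 3, 1, 0]
arr[-3] = arr[2]+arr[2] = 3+3 = 6 → [7, 5, 6, 1, 0]
append arr[0]+arr[1] = 7+5 = 12 → [7, 5, 6, 1, 0, 12]
insert 1 at 2 → [7, 5, 1, 6, 1, 0, 12]
append arr[0]+arr[3] = 7+6 = 13 → [7, 5, 1, 6, 1, 0, 12, 13]
arr[-4]-arr[-3] = 1-0 = 1

1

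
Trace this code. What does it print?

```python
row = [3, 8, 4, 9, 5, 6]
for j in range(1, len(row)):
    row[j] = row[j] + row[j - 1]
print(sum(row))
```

117

j=1: row[1] = 8+3 = 11 → [3, 11, 4, 9, 5, 6]
j=2: row[2] = 4+11 = 15 → [3, 11, 15, 9, 5, 6]
j=3: row[3] = 9+15 = 24 → [3, 11, 15, 24, 5, 6]
j=4: row[4] = 5+24 = 29 → [3, 11, 15, 24, 29, 6]
j=5: row[5] = 6+29 = 35 → [3, 11, 15, 24, 29, 35]
sum = 117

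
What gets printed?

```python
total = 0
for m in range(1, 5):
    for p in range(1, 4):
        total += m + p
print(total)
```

54

m=1,p=1: total = 0+2 = 2
m=1,p=2: total = 2+3 = 5
m=1,p=3: total = 5+4 = 9
m=2,p=1: total = 9+3 = 12
m=2,p=2: total = 12+4 = 16
m=2,p=3: total = 16+5 = 21
m=3,p=1: total = 21+4 = 25
m=3,p=2: total = 25+5 = 30
m=3,p=3: total = 30+6 = 36
m=4,p=1: total = 36+5 = 41
m=4,p=2: total = 41+6 = 47
m=4,p=3: total = 47+7 = 54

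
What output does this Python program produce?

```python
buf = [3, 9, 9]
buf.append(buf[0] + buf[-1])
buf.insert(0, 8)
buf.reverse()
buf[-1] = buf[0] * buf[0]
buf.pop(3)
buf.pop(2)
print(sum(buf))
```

append buf[0]+buf[-1] = 3+9 = 12 → [3, 9, 9, 12]
insert 8 at 0 → [8, 3, 9, 9, 12]
reverse → [12, 9, 9, 3, 8]
buf[-1] = buf[0]*buf[0] = 12*12 = 144 → [12, 9, 9, 3, 144]
pop(3) removes 3 → [12, 9, 9, 144]
pop(2) removes 9 → [12, 9, 144]
sum = 165

165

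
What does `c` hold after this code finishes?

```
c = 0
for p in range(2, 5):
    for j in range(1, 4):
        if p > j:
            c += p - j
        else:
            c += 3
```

19

p=2,j=1: 2>1, c = 0+1 = 1
p=2,j=2: not 2>2, c = 1+3 = 4
p=2,j=3: not 2>3, c = 4+3 = 7
p=3,j=1: 3>1, c = 7+2 = 9
p=3,j=2: 3>2, c = 9+1 = 10
p=3,j=3: not 3>3, c = 10+3 = 13
p=4,j=1: 4>1, c = 13+3 = 16
p=4,j=2: 4>2, c = 16+2 = 18
p=4,j=3: 4>3, c = 18+1 = 19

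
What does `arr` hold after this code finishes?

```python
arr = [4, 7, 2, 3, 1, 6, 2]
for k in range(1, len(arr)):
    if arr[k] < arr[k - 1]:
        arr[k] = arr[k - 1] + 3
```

k=1: 7>=4, unchanged → [4, 7, 2, 3, 1, 6, 2]
k=2: 2<7, arr[2] = 7+3 = 10 → [4, 7, 10, 3, 1, 6, 2]
k=3: 3<10, arr[3] = 10+3 = 13 → [4, 7, 10, 13, 1, 6, 2]
k=4: 1<13, arr[4] = 13+3 = 16 → [4, 7, 10, 13, 16, 6, 2]
k=5: 6<16, arr[5] = 16+3 = 19 → [4, 7, 10, 13, 16, 19, 2]
k=6: 2<19, arr[6] = 19+3 = 22 → [4, 7, 10, 13, 16, 19, 22]

[4, 7, 10, 13, 16, 19, 22]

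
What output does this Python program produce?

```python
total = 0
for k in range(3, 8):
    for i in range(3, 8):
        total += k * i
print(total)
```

k=3,i=3: total = 0+9 = 9
k=3,i=4: total = 9+12 = 21
k=3,i=5: total = 21+15 = 36
k=3,i=6: total = 36+18 = 54
k=3,i=7: total = 54+21 = 75
k=4,i=3: total = 75+12 = 87
k=4,i=4: total = 87+16 = 103
k=4,i=5: total = 103+20 = 123
k=4,i=6: total = 123+24 = 147
k=4,i=7: total = 147+28 = 175
k=5,i=3: total = 175+15 = 190
k=5,i=4: total = 190+20 = 210
k=5,i=5: total = 210+25 = 235
k=5,i=6: total = 235+30 = 265
k=5,i=7: total = 265+35 = 300
k=6,i=3: total = 300+18 = 318
k=6,i=4: total = 318+24 = 342
k=6,i=5: total = 342+30 = 372
k=6,i=6: total = 372+36 = 408
k=6,i=7: total = 408+42 = 450
k=7,i=3: total = 450+21 = 471
k=7,i=4: total = 471+28 = 499
k=7,i=5: total = 499+35 = 534
k=7,i=6: total = 534+42 = 576
k=7,i=7: total = 576+49 = 625

625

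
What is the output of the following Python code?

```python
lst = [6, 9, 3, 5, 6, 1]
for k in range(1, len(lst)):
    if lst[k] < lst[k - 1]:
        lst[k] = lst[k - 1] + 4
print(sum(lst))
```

k=1: 9>=6, unchanged → [6, 9, 3, 5, 6, 1]
k=2: 3<9, lst[2] = 9+4 = 13 → [6, 9, 13, 5, 6, 1]
k=3: 5<13, lst[3] = 13+4 = 17 → [6, 9, 13, 17, 6, 1]
k=4: 6<17, lst[4] = 17+4 = 21 → [6, 9, 13, 17, 21, 1]
k=5: 1<21, lst[5] = 21+4 = 25 → [6, 9, 13, 17, 21, 25]
sum = 91

91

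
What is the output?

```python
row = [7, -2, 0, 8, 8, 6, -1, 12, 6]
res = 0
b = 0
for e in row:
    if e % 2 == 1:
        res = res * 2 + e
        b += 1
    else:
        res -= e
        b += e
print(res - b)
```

-85

e=7: odd, res = 0*2+7 = 7; b=1
e=-2: not odd, res = 7-(-2) = 9; b=-1
e=0: not odd, res = 9-0 = 9; b=-1
e=8: not odd, res = 9-8 = 1; b=7
e=8: not odd, res = 1-8 = -7; b=15
e=6: not odd, res = (-7)-6 = -13; b=21
e=-1: odd, res = (-13)*2+(-1) = -27; b=22
e=12: not odd, res = (-27)-12 = -39; b=34
e=6: not odd, res = (-39)-6 = -45; b=40
res-b = (-45)-40 = -85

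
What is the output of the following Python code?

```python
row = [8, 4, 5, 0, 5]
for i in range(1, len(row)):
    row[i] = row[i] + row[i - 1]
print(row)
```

i=1: row[1] = 4+8 = 12 → [8, 12, 5, 0, 5]
i=2: row[2] = 5+12 = 17 → [8, 12, 17, 0, 5]
i=3: row[3] = 0+17 = 17 → [8, 12, 17, 17, 5]
i=4: row[4] = 5+17 = 22 → [8, 12, 17, 17, 22]

[8, 12, 17, 17, 22]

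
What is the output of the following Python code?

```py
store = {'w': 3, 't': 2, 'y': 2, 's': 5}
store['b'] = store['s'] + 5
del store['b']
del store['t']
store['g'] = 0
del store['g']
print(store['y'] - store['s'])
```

-3

store['b'] = store['s']+5 = 10 → {'w': 3, 't': 2, 'y': 2, 's': 5, 'b': 10}
del 'b' → {'w': 3, 't': 2, 'y': 2, 's': 5}
del 't' → {'w': 3, 'y': 2, 's': 5}
store['g'] = 0 → {'w': 3, 'y': 2, 's': 5, 'g': 0}
del 'g' → {'w': 3, 'y': 2, 's': 5}
store['y']-store['s'] = 2-5 = -3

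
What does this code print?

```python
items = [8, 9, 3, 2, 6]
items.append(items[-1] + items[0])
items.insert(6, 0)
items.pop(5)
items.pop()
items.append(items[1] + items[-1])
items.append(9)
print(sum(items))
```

52

append items[-1]+items[0] = 6+8 = 14 → [8, 9, 3, 2, 6, 14]
insert 0 at 6 → [8, 9, 3, 2, 6, 14, 0]
pop(5) removes 14 → [8, 9, 3, 2, 6, 0]
pop() removes 0 → [8, 9, 3, 2, 6]
append items[1]+items[-1] = 9+6 = 15 → [8, 9, 3, 2, 6, 15]
append 9 → [8, 9, 3, 2, 6, 15, 9]
sum = 52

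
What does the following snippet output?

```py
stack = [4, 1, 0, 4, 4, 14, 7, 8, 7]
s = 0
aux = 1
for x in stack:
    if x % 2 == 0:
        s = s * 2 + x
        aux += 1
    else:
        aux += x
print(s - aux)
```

x=4: even, s = 0*2+4 = 4; aux=2
x=1: not even; aux=3
x=0: even, s = 4*2+0 = 8; aux=4
x=4: even, s = 8*2+4 = 20; aux=5
x=4: even, s = 20*2+4 = 44; aux=6
x=14: even, s = 44*2+14 = 102; aux=7
x=7: not even; aux=14
x=8: even, s = 102*2+8 = 212; aux=15
x=7: not even; aux=22
s-aux = 212-22 = 190

190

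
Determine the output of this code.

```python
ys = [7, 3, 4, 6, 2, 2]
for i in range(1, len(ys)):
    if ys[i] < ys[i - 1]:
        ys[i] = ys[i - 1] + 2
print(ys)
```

i=1: 3<7, ys[1] = 7+2 = 9 → [7, 9, 4, 6, 2, 2]
i=2: 4<9, ys[2] = 9+2 = 11 → [7, 9, 11, 6, 2, 2]
i=3: 6<11, ys[3] = 11+2 = 13 → [7, 9, 11, 13, 2, 2]
i=4: 2<13, ys[4] = 13+2 = 15 → [7, 9, 11, 13, 15, 2]
i=5: 2<15, ys[5] = 15+2 = 17 → [7, 9, 11, 13, 15, 17]

[7, 9, 11, 13, 15, 17]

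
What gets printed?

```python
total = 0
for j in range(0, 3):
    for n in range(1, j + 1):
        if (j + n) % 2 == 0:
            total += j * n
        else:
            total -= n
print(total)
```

j=1,n=1: even sum, total = 0+1 = 1
j=2,n=1: odd sum, total = 1-1 = 0
j=2,n=2: even sum, total = 0+4 = 4

4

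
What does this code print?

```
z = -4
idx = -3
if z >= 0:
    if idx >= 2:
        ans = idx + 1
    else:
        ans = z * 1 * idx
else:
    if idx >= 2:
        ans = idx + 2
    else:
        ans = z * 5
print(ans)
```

-20

z=-4, idx=-3
z >= 0 is False; idx >= 2 is False
→ ans = z * 5 = -20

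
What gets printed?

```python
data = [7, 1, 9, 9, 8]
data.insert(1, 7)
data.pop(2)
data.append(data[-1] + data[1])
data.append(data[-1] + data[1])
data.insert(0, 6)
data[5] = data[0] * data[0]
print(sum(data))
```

insert 7 at 1 → [7, 7, 1, 9, 9, 8]
pop(2) removes 1 → [7, 7, 9, 9, 8]
append data[-1]+data[1] = 8+7 = 15 → [7, 7, 9, 9, 8, 15]
append data[-1]+data[1] = 15+7 = 22 → [7, 7, 9, 9, 8, 15, 22]
insert 6 at 0 → [6, 7, 7, 9, 9, 8, 15, 22]
data[5] = data[0]*data[0] = 6*6 = 36 → [6, 7, 7, 9, 9, 36, 15, 22]
sum = 111

111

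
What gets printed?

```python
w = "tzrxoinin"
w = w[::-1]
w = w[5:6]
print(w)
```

x

reverse → 'ninioxrzt'
slice [5:6] → 'x'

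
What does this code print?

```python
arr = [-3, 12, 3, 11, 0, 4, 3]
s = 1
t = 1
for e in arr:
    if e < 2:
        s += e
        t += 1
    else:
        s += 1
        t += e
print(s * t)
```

108

e=-3: <2, s = 1+(-3) = -2; t=2
e=12: not <2, s = (-2)+1 = -1; t=14
e=3: not <2, s = (-1)+1 = 0; t=17
e=11: not <2, s = 0+1 = 1; t=28
e=0: <2, s = 1+0 = 1; t=29
e=4: not <2, s = 1+1 = 2; t=33
e=3: not <2, s = 2+1 = 3; t=36
s*t = 3*36 = 108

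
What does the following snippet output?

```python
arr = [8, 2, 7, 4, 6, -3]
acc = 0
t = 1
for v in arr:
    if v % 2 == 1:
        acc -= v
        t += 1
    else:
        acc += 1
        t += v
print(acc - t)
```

v=8: not odd, acc = 0+1 = 1; t=9
v=2: not odd, acc = 1+1 = 2; t=11
v=7: odd, acc = 2-7 = -5; t=12
v=4: not odd, acc = (-5)+1 = -4; t=16
v=6: not odd, acc = (-4)+1 = -3; t=22
v=-3: odd, acc = (-3)-(-3) = 0; t=23
acc-t = 0-23 = -23

-23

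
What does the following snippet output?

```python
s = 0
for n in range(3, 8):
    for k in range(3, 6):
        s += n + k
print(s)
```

135

n=3,k=3: s = 0+6 = 6
n=3,k=4: s = 6+7 = 13
n=3,k=5: s = 13+8 = 21
n=4,k=3: s = 21+7 = 28
n=4,k=4: s = 28+8 = 36
n=4,k=5: s = 36+9 = 45
n=5,k=3: s = 45+8 = 53
n=5,k=4: s = 53+9 = 62
n=5,k=5: s = 62+10 = 72
n=6,k=3: s = 72+9 = 81
n=6,k=4: s = 81+10 = 91
n=6,k=5: s = 91+11 = 102
n=7,k=3: s = 102+10 = 112
n=7,k=4: s = 112+11 = 123
n=7,k=5: s = 123+12 = 135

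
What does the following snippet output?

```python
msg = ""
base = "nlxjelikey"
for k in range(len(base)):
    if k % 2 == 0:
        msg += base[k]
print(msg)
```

k=0: add 'n' → 'n'
k=1: skip
k=2: add 'x' → 'nx'
k=3: skip
k=4: add 'e' → 'nxe'
k=5: skip
k=6: add 'i' → 'nxei'
k=7: skip
k=8: add 'e' → 'nxeie'
k=9: skip

nxeie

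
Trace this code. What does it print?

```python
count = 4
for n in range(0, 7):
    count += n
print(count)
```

25

n=0: count = 4+0 = 4
n=1: count = 4+1 = 5
n=2: count = 5+2 = 7
n=3: count = 7+3 = 10
n=4: count = 10+4 = 14
n=5: count = 14+5 = 19
n=6: count = 19+6 = 25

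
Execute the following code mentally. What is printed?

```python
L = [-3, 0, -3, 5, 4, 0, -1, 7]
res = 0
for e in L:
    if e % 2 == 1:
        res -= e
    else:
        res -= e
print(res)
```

e=-3: odd, res = 0-(-3) = 3
e=0: not odd, res = 3-0 = 3
e=-3: odd, res = 3-(-3) = 6
e=5: odd, res = 6-5 = 1
e=4: not odd, res = 1-4 = -3
e=0: not odd, res = (-3)-0 = -3
e=-1: odd, res = (-3)-(-1) = -2
e=7: odd, res = (-2)-7 = -9

-9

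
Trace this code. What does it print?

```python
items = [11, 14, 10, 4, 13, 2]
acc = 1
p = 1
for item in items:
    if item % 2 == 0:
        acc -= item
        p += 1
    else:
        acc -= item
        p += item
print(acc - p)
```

item=11: not even, acc = 1-11 = -10; p=12
item=14: even, acc = (-10)-14 = -24; p=13
item=10: even, acc = (-24)-10 = -34; p=14
item=4: even, acc = (-34)-4 = -38; p=15
item=13: not even, acc = (-38)-13 = -51; p=28
item=2: even, acc = (-51)-2 = -53; p=29
acc-p = (-53)-29 = -82

-82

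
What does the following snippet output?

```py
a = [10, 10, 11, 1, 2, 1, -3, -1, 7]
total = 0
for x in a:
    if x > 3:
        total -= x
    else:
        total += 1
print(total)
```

x=10: >3, total = 0-10 = -10
x=10: >3, total = (-10)-10 = -20
x=11: >3, total = (-20)-11 = -31
x=1: not >3, total = (-31)+1 = -30
x=2: not >3, total = (-30)+1 = -29
x=1: not >3, total = (-29)+1 = -28
x=-3: not >3, total = (-28)+1 = -27
x=-1: not >3, total = (-27)+1 = -26
x=7: >3, total = (-26)-7 = -33

-33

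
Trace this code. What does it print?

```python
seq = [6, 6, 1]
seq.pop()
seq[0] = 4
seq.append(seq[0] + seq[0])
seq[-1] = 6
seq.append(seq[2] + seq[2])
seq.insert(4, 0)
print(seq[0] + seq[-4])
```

10

pop() removes 1 → [6, 6]
seq[0] = 4 → [4, 6]
append seq[0]+seq[0] = 4+4 = 8 → [4, 6, 8]
seq[-1] = 6 → [4, 6, 6]
append seq[2]+seq[2] = 6+6 = 12 → [4, 6, 6, 12]
insert 0 at 4 → [4, 6, 6, 12, 0]
seq[0]+seq[-4] = 4+6 = 10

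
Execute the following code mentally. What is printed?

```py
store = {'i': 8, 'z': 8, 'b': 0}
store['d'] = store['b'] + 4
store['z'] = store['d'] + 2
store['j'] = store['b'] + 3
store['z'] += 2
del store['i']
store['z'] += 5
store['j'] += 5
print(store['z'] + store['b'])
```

13

store['d'] = store['b']+4 = 4 → {'i': 8, 'z': 8, 'b': 0, 'd': 4}
store['z'] = store['d']+2 = 6 → {'i': 8, 'z': 6, 'b': 0, 'd': 4}
store['j'] = store['b']+3 = 3 → {'i': 8, 'z': 6, 'b': 0, 'd': 4, 'j': 3}
store['z'] = 6+2 = 8 → {'i': 8, 'z': 8, 'b': 0, 'd': 4, 'j': 3}
del 'i' → {'z': 8, 'b': 0, 'd': 4, 'j': 3}
store['z'] = 8+5 = 13 → {'z': 13, 'b': 0, 'd': 4, 'j': 3}
store['j'] = 3+5 = 8 → {'z': 13, 'b': 0, 'd': 4, 'j': 8}
store['z']+store['b'] = 13+0 = 13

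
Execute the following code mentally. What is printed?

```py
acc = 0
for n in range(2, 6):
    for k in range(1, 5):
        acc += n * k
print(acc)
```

140

n=2,k=1: acc = 0+2 = 2
n=2,k=2: acc = 2+4 = 6
n=2,k=3: acc = 6+6 = 12
n=2,k=4: acc = 12+8 = 20
n=3,k=1: acc = 20+3 = 23
n=3,k=2: acc = 23+6 = 29
n=3,k=3: acc = 29+9 = 38
n=3,k=4: acc = 38+12 = 50
n=4,k=1: acc = 50+4 = 54
n=4,k=2: acc = 54+8 = 62
n=4,k=3: acc = 62+12 = 74
n=4,k=4: acc = 74+16 = 90
n=5,k=1: acc = 90+5 = 95
n=5,k=2: acc = 95+10 = 105
n=5,k=3: acc = 105+15 = 120
n=5,k=4: acc = 120+20 = 140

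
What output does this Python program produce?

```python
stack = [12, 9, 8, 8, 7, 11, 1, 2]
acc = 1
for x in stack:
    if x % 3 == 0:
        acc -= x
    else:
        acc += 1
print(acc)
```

-14

x=12: %3==0, acc = 1-12 = -11
x=9: %3==0, acc = (-11)-9 = -20
x=8: not %3==0, acc = (-20)+1 = -19
x=8: not %3==0, acc = (-19)+1 = -18
x=7: not %3==0, acc = (-18)+1 = -17
x=11: not %3==0, acc = (-17)+1 = -16
x=1: not %3==0, acc = (-16)+1 = -15
x=2: not %3==0, acc = (-15)+1 = -14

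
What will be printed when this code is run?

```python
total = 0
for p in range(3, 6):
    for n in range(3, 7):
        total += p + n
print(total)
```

102

p=3,n=3: total = 0+6 = 6
p=3,n=4: total = 6+7 = 13
p=3,n=5: total = 13+8 = 21
p=3,n=6: total = 21+9 = 30
p=4,n=3: total = 30+7 = 37
p=4,n=4: total = 37+8 = 45
p=4,n=5: total = 45+9 = 54
p=4,n=6: total = 54+10 = 64
p=5,n=3: total = 64+8 = 72
p=5,n=4: total = 72+9 = 81
p=5,n=5: total = 81+10 = 91
p=5,n=6: total = 91+11 = 102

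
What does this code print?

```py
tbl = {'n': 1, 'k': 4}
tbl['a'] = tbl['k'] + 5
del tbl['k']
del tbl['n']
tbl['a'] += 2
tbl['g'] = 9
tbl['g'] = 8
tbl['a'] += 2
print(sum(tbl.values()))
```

21

tbl['a'] = tbl['k']+5 = 9 → {'n': 1, 'k': 4, 'a': 9}
del 'k' → {'n': 1, 'a': 9}
del 'n' → {'a': 9}
tbl['a'] = 9+2 = 11 → {'a': 11}
tbl['g'] = 9 → {'a': 11, 'g': 9}
tbl['g'] = 8 → {'a': 11, 'g': 8}
tbl['a'] = 11+2 = 13 → {'a': 13, 'g': 8}
sum of values = 21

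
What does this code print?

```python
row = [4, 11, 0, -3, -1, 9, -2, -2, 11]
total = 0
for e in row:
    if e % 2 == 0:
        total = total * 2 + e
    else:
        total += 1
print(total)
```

47

e=4: even, total = 0*2+4 = 4
e=11: not even, total = 4+1 = 5
e=0: even, total = 5*2+0 = 10
e=-3: not even, total = 10+1 = 11
e=-1: not even, total = 11+1 = 12
e=9: not even, total = 12+1 = 13
e=-2: even, total = 13*2+(-2) = 24
e=-2: even, total = 24*2+(-2) = 46
e=11: not even, total = 46+1 = 47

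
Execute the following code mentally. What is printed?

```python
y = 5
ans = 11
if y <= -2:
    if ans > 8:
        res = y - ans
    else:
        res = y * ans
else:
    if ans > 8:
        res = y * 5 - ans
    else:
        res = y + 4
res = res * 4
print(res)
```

y=5, ans=11
y <= -2 is False; ans > 8 is True
→ res = y * 5 - ans = 14
res = 14*4 = 56

56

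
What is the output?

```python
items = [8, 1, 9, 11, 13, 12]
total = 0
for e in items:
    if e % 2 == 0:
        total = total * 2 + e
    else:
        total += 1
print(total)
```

e=8: even, total = 0*2+8 = 8
e=1: not even, total = 8+1 = 9
e=9: not even, total = 9+1 = 10
e=11: not even, total = 10+1 = 11
e=13: not even, total = 11+1 = 12
e=12: even, total = 12*2+12 = 36

36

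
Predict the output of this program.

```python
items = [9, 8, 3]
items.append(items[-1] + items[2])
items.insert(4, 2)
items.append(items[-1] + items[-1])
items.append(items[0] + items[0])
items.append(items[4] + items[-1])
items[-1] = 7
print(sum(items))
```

append items[-1]+items[2] = 3+3 = 6 → [9, 8, 3, 6]
insert 2 at 4 → [9, 8, 3, 6, 2]
append items[-1]+items[-1] = 2+2 = 4 → [9, 8, 3, 6, 2, 4]
append items[0]+items[0] = 9+9 = 18 → [9, 8, 3, 6, 2, 4, 18]
append items[4]+items[-1] = 2+18 = 20 → [9, 8, 3, 6, 2, 4, 18, 20]
items[-1] = 7 → [9, 8, 3, 6, 2, 4, 18, 7]
sum = 57

57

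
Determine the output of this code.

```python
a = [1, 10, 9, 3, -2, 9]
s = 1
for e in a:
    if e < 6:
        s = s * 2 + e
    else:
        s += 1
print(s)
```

25

e=1: <6, s = 1*2+1 = 3
e=10: not <6, s = 3+1 = 4
e=9: not <6, s = 4+1 = 5
e=3: <6, s = 5*2+3 = 13
e=-2: <6, s = 13*2+(-2) = 24
e=9: not <6, s = 24+1 = 25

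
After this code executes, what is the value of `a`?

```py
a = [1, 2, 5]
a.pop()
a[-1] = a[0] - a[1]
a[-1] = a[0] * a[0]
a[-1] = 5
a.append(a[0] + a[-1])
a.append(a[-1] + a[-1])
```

[1, 5, 6, 12]

pop() removes 5 → [1, 2]
a[-1] = a[0]-a[1] = 1-2 = -1 → [1, -1]
a[-1] = a[0]*a[0] = 1*1 = 1 → [1, 1]
a[-1] = 5 → [1, 5]
append a[0]+a[-1] = 1+5 = 6 → [1, 5, 6]
append a[-1]+a[-1] = 6+6 = 12 → [1, 5, 6, 12]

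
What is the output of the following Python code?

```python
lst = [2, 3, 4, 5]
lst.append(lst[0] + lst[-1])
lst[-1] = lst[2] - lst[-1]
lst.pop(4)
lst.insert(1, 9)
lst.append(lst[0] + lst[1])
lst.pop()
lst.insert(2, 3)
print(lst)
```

append lst[0]+lst[-1] = 2+5 = 7 → [2, 3, 4, 5, 7]
lst[-1] = lst[2]-lst[-1] = 4-7 = -3 → [2, 3, 4, 5, -3]
pop(4) removes -3 → [2, 3, 4, 5]
insert 9 at 1 → [2, 9, 3, 4, 5]
append lst[0]+lst[1] = 2+9 = 11 → [2, 9, 3, 4, 5, 11]
pop() removes 11 → [2, 9, 3, 4, 5]
insert 3 at 2 → [2, 9, 3, 3, 4, 5]

[2, 9, 3, 3, 4, 5]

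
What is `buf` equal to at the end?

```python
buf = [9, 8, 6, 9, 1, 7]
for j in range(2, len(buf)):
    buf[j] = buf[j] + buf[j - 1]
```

j=2: buf[2] = 6+8 = 14 → [9, 8, 14, 9, 1, 7]
j=3: buf[3] = 9+14 = 23 → [9, 8, 14, 23, 1, 7]
j=4: buf[4] = 1+23 = 24 → [9, 8, 14, 23, 24, 7]
j=5: buf[5] = 7+24 = 31 → [9, 8, 14, 23, 24, 31]

[9, 8, 14, 23, 24, 31]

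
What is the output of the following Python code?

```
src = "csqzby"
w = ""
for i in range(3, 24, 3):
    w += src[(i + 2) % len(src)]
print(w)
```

yqyqyqy

i=3: add src[5]='y' → 'y'
i=6: add src[2]='q' → 'yq'
i=9: add src[5]='y' → 'yqy'
i=12: add src[2]='q' → 'yqyq'
i=15: add src[5]='y' → 'yqyqy'
i=18: add src[2]='q' → 'yqyqyq'
i=21: add src[5]='y' → 'yqyqyqy'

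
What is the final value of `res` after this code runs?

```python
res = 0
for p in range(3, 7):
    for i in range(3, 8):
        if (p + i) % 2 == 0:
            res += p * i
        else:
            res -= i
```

p=3,i=3: even sum, res = 0+9 = 9
p=3,i=4: odd sum, res = 9-4 = 5
p=3,i=5: even sum, res = 5+15 = 20
p=3,i=6: odd sum, res = 20-6 = 14
p=3,i=7: even sum, res = 14+21 = 35
p=4,i=3: odd sum, res = 35-3 = 32
p=4,i=4: even sum, res = 32+16 = 48
p=4,i=5: odd sum, res = 48-5 = 43
p=4,i=6: even sum, res = 43+24 = 67
p=4,i=7: odd sum, res = 67-7 = 60
p=5,i=3: even sum, res = 60+15 = 75
p=5,i=4: odd sum, res = 75-4 = 71
p=5,i=5: even sum, res = 71+25 = 96
p=5,i=6: odd sum, res = 96-6 = 90
p=5,i=7: even sum, res = 90+35 = 125
p=6,i=3: odd sum, res = 125-3 = 122
p=6,i=4: even sum, res = 122+24 = 146
p=6,i=5: odd sum, res = 146-5 = 141
p=6,i=6: even sum, res = 141+36 = 177
p=6,i=7: odd sum, res = 177-7 = 170

170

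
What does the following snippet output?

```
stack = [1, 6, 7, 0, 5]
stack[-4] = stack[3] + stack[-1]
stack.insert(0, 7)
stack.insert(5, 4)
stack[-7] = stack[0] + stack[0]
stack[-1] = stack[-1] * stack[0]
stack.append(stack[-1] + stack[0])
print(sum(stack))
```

185

stack[-4] = stack[3]+stack[-1] = 0+5 = 5 → [1, 5, 7, 0, 5]
insert 7 at 0 → [7, 1, 5, 7, 0, 5]
insert 4 at 5 → [7, 1, 5, 7, 0, 4, 5]
stack[-7] = stack[0]+stack[0] = 7+7 = 14 → [14, 1, 5, 7, 0, 4, 5]
stack[-1] = stack[-1]*stack[0] = 5*14 = 70 → [14, 1, 5, 7, 0, 4, 70]
append stack[-1]+stack[0] = 70+14 = 84 → [14, 1, 5, 7, 0, 4, 70, 84]
sum = 185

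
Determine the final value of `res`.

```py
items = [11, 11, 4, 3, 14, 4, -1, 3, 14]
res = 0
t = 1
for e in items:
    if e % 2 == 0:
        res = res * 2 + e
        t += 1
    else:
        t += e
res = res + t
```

e=11: not even; t=12
e=11: not even; t=23
e=4: even, res = 0*2+4 = 4; t=24
e=3: not even; t=27
e=14: even, res = 4*2+14 = 22; t=28
e=4: even, res = 22*2+4 = 48; t=29
e=-1: not even; t=28
e=3: not even; t=31
e=14: even, res = 48*2+14 = 110; t=32
res+t = 110+32 = 142

142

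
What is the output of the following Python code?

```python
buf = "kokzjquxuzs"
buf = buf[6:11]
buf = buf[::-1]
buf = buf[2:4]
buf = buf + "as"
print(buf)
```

uxas

slice [6:11] → 'uxuzs'
reverse → 'szuxu'
slice [2:4] → 'ux'
+ 'as' → 'uxas'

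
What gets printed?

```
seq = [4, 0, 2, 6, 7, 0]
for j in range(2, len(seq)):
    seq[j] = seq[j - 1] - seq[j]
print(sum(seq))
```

j=2: seq[2] = 0-2 = -2 → [4, 0, -2, 6, 7, 0]
j=3: seq[3] = (-2)-6 = -8 → [4, 0, -2, -8, 7, 0]
j=4: seq[4] = (-8)-7 = -15 → [4, 0, -2, -8, -15, 0]
j=5: seq[5] = (-15)-0 = -15 → [4, 0, -2, -8, -15, -15]
sum = -36

-36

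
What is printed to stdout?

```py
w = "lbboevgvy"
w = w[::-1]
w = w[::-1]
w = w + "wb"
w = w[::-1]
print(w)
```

reverse → 'yvgveobbl'
reverse → 'lbboevgvy'
+ 'wb' → 'lbboevgvywb'
reverse → 'bwyvgveobbl'

bwyvgveobbl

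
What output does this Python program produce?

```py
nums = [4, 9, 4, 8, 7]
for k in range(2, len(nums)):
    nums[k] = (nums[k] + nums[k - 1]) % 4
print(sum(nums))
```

k=2: nums[2] = (4+9)%4 = 1 → [4, 9, 1, 8, 7]
k=3: nums[3] = (8+1)%4 = 1 → [4, 9, 1, 1, 7]
k=4: nums[4] = (7+1)%4 = 0 → [4, 9, 1, 1, 0]
sum = 15

15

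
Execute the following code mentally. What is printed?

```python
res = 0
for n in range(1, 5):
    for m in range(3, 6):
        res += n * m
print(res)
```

120

n=1,m=3: res = 0+3 = 3
n=1,m=4: res = 3+4 = 7
n=1,m=5: res = 7+5 = 12
n=2,m=3: res = 12+6 = 18
n=2,m=4: res = 18+8 = 26
n=2,m=5: res = 26+10 = 36
n=3,m=3: res = 36+9 = 45
n=3,m=4: res = 45+12 = 57
n=3,m=5: res = 57+15 = 72
n=4,m=3: res = 72+12 = 84
n=4,m=4: res = 84+16 = 100
n=4,m=5: res = 100+20 = 120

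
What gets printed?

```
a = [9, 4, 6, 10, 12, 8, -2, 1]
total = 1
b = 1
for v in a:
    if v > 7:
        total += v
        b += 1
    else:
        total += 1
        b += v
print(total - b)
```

v=9: >7, total = 1+9 = 10; b=2
v=4: not >7, total = 10+1 = 11; b=6
v=6: not >7, total = 11+1 = 12; b=12
v=10: >7, total = 12+10 = 22; b=13
v=12: >7, total = 22+12 = 34; b=14
v=8: >7, total = 34+8 = 42; b=15
v=-2: not >7, total = 42+1 = 43; b=13
v=1: not >7, total = 43+1 = 44; b=14
total-b = 44-14 = 30

30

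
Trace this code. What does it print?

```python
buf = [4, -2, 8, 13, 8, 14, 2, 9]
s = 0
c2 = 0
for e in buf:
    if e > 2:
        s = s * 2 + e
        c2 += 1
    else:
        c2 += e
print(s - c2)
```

423

e=4: >2, s = 0*2+4 = 4; c2=1
e=-2: not >2; c2=-1
e=8: >2, s = 4*2+8 = 16; c2=0
e=13: >2, s = 16*2+13 = 45; c2=1
e=8: >2, s = 45*2+8 = 98; c2=2
e=14: >2, s = 98*2+14 = 210; c2=3
e=2: not >2; c2=5
e=9: >2, s = 210*2+9 = 429; c2=6
s-c2 = 429-6 = 423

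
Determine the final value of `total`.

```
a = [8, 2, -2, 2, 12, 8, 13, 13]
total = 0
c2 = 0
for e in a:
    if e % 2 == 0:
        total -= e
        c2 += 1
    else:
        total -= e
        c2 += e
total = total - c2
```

e=8: even, total = 0-8 = -8; c2=1
e=2: even, total = (-8)-2 = -10; c2=2
e=-2: even, total = (-10)-(-2) = -8; c2=3
e=2: even, total = (-8)-2 = -10; c2=4
e=12: even, total = (-10)-12 = -22; c2=5
e=8: even, total = (-22)-8 = -30; c2=6
e=13: not even, total = (-30)-13 = -43; c2=19
e=13: not even, total = (-43)-13 = -56; c2=32
total-c2 = (-56)-32 = -88

-88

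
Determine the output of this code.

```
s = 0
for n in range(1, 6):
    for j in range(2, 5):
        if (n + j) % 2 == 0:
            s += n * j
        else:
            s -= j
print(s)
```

n=1,j=2: odd sum, s = 0-2 = -2
n=1,j=3: even sum, s = (-2)+3 = 1
n=1,j=4: odd sum, s = 1-4 = -3
n=2,j=2: even sum, s = (-3)+4 = 1
n=2,j=3: odd sum, s = 1-3 = -2
n=2,j=4: even sum, s = (-2)+8 = 6
n=3,j=2: odd sum, s = 6-2 = 4
n=3,j=3: even sum, s = 4+9 = 13
n=3,j=4: odd sum, s = 13-4 = 9
n=4,j=2: even sum, s = 9+8 = 17
n=4,j=3: odd sum, s = 17-3 = 14
n=4,j=4: even sum, s = 14+16 = 30
n=5,j=2: odd sum, s = 30-2 = 28
n=5,j=3: even sum, s = 28+15 = 43
n=5,j=4: odd sum, s = 43-4 = 39

39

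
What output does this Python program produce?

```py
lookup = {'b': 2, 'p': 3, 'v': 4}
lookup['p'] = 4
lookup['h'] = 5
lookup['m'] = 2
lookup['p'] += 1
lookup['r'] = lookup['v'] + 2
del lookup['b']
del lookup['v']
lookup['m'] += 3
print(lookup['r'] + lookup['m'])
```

lookup['p'] = 4 → {'b': 2, 'p': 4, 'v': 4}
lookup['h'] = 5 → {'b': 2, 'p': 4, 'v': 4, 'h': 5}
lookup['m'] = 2 → {'b': 2, 'p': 4, 'v': 4, 'h': 5, 'm': 2}
lookup['p'] = 4+1 = 5 → {'b': 2, 'p': 5, 'v': 4, 'h': 5, 'm': 2}
lookup['r'] = lookup['v']+2 = 6 → {'b': 2, 'p': 5, 'v': 4, 'h': 5, 'm': 2, 'r': 6}
del 'b' → {'p': 5, 'v': 4, 'h': 5, 'm': 2, 'r': 6}
del 'v' → {'p': 5, 'h': 5, 'm': 2, 'r': 6}
lookup['m'] = 2+3 = 5 → {'p': 5, 'h': 5, 'm': 5, 'r': 6}
lookup['r']+lookup['m'] = 6+5 = 11

11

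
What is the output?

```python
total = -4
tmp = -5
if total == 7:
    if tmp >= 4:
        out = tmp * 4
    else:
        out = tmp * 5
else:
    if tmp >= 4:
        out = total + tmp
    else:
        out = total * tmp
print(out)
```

total=-4, tmp=-5
total == 7 is False; tmp >= 4 is False
→ out = total * tmp = 20

20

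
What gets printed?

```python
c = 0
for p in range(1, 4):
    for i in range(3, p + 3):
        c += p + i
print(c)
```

36

p=1,i=3: c = 0+4 = 4
p=2,i=3: c = 4+5 = 9
p=2,i=4: c = 9+6 = 15
p=3,i=3: c = 15+6 = 21
p=3,i=4: c = 21+7 = 28
p=3,i=5: c = 28+8 = 36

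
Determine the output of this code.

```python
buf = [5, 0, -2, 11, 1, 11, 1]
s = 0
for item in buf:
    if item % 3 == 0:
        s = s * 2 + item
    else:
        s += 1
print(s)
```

item=5: not %3==0, s = 0+1 = 1
item=0: %3==0, s = 1*2+0 = 2
item=-2: not %3==0, s = 2+1 = 3
item=11: not %3==0, s = 3+1 = 4
item=1: not %3==0, s = 4+1 = 5
item=11: not %3==0, s = 5+1 = 6
item=1: not %3==0, s = 6+1 = 7

7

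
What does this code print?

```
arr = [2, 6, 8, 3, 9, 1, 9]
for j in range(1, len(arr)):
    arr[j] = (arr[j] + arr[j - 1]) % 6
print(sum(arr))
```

j=1: arr[1] = (6+2)%6 = 2 → [2, 2, 8, 3, 9, 1, 9]
j=2: arr[2] = (8+2)%6 = 4 → [2, 2, 4, 3, 9, 1, 9]
j=3: arr[3] = (3+4)%6 = 1 → [2, 2, 4, 1, 9, 1, 9]
j=4: arr[4] = (9+1)%6 = 4 → [2, 2, 4, 1, 4, 1, 9]
j=5: arr[5] = (1+4)%6 = 5 → [2, 2, 4, 1, 4, 5, 9]
j=6: arr[6] = (9+5)%6 = 2 → [2, 2, 4, 1, 4, 5, 2]
sum = 20

20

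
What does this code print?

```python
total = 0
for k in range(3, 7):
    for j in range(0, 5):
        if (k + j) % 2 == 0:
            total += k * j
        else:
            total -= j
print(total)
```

72

k=3,j=0: odd sum, total = 0-0 = 0
k=3,j=1: even sum, total = 0+3 = 3
k=3,j=2: odd sum, total = 3-2 = 1
k=3,j=3: even sum, total = 1+9 = 10
k=3,j=4: odd sum, total = 10-4 = 6
k=4,j=0: even sum, total = 6+0 = 6
k=4,j=1: odd sum, total = 6-1 = 5
k=4,j=2: even sum, total = 5+8 = 13
k=4,j=3: odd sum, total = 13-3 = 10
k=4,j=4: even sum, total = 10+16 = 26
k=5,j=0: odd sum, total = 26-0 = 26
k=5,j=1: even sum, total = 26+5 = 31
k=5,j=2: odd sum, total = 31-2 = 29
k=5,j=3: even sum, total = 29+15 = 44
k=5,j=4: odd sum, total = 44-4 = 40
k=6,j=0: even sum, total = 40+0 = 40
k=6,j=1: odd sum, total = 40-1 = 39
k=6,j=2: even sum, total = 39+12 = 51
k=6,j=3: odd sum, total = 51-3 = 48
k=6,j=4: even sum, total = 48+24 = 72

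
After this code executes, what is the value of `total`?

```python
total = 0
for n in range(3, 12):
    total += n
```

63

n=3: total = 0+3 = 3
n=4: total = 3+4 = 7
n=5: total = 7+5 = 12
n=6: total = 12+6 = 18
n=7: total = 18+7 = 25
n=8: total = 25+8 = 33
n=9: total = 33+9 = 42
n=10: total = 42+10 = 52
n=11: total = 52+11 = 63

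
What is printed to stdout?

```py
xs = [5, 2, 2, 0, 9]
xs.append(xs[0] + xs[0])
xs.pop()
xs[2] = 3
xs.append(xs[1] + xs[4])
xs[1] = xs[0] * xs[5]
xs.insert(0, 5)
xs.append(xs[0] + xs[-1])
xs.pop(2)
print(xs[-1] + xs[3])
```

append xs[0]+xs[0] = 5+5 = 10 → [5, 2, 2, 0, 9, 10]
pop() removes 10 → [5, 2, 2, 0, 9]
xs[2] = 3 → [5, 2, 3, 0, 9]
append xs[1]+xs[4] = 2+9 = 11 → [5, 2, 3, 0, 9, 11]
xs[1] = xs[0]*xs[5] = 5*11 = 55 → [5, 55, 3, 0, 9, 11]
insert 5 at 0 → [5, 5, 55, 3, 0, 9, 11]
append xs[0]+xs[-1] = 5+11 = 16 → [5, 5, 55, 3, 0, 9, 11, 16]
pop(2) removes 55 → [5, 5, 3, 0, 9, 11, 16]
xs[-1]+xs[3] = 16+0 = 16

16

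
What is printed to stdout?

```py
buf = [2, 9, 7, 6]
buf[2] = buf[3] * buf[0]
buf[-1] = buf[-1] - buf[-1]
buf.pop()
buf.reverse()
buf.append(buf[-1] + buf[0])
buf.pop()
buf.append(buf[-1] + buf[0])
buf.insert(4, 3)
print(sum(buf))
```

40

buf[2] = buf[3]*buf[0] = 6*2 = 12 → [2, 9, 12, 6]
buf[-1] = buf[-1]-buf[-1] = 6-6 = 0 → [2, 9, 12, 0]
pop() removes 0 → [2, 9, 12]
reverse → [12, 9, 2]
append buf[-1]+buf[0] = 2+12 = 14 → [12, 9, 2, 14]
pop() removes 14 → [12, 9, 2]
append buf[-1]+buf[0] = 2+12 = 14 → [12, 9, 2, 14]
insert 3 at 4 → [12, 9, 2, 14, 3]
sum = 40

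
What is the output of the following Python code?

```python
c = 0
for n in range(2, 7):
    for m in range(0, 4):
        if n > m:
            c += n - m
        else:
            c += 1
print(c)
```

54

n=2,m=0: 2>0, c = 0+2 = 2
n=2,m=1: 2>1, c = 2+1 = 3
n=2,m=2: not 2>2, c = 3+1 = 4
n=2,m=3: not 2>3, c = 4+1 = 5
n=3,m=0: 3>0, c = 5+3 = 8
n=3,m=1: 3>1, c = 8+2 = 10
n=3,m=2: 3>2, c = 10+1 = 11
n=3,m=3: not 3>3, c = 11+1 = 12
n=4,m=0: 4>0, c = 12+4 = 16
n=4,m=1: 4>1, c = 16+3 = 19
n=4,m=2: 4>2, c = 19+2 = 21
n=4,m=3: 4>3, c = 21+1 = 22
n=5,m=0: 5>0, c = 22+5 = 27
n=5,m=1: 5>1, c = 27+4 = 31
n=5,m=2: 5>2, c = 31+3 = 34
n=5,m=3: 5>3, c = 34+2 = 36
n=6,m=0: 6>0, c = 36+6 = 42
n=6,m=1: 6>1, c = 42+5 = 47
n=6,m=2: 6>2, c = 47+4 = 51
n=6,m=3: 6>3, c = 51+3 = 54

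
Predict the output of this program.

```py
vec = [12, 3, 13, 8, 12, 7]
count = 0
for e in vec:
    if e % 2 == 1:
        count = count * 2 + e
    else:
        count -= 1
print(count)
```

33

e=12: not odd, count = 0-1 = -1
e=3: odd, count = (-1)*2+3 = 1
e=13: odd, count = 1*2+13 = 15
e=8: not odd, count = 15-1 = 14
e=12: not odd, count = 14-1 = 13
e=7: odd, count = 13*2+7 = 33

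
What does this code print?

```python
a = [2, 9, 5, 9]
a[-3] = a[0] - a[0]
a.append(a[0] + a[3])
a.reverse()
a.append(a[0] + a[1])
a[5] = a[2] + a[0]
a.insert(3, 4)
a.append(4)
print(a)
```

a[-3] = a[0]-a[0] = 2-2 = 0 → [2, 0, 5, 9]
append a[0]+a[3] = 2+9 = 11 → [2, 0, 5, 9, 11]
reverse → [11, 9, 5, 0, 2]
append a[0]+a[1] = 11+9 = 20 → [11, 9, 5, 0, 2, 20]
a[5] = a[2]+a[0] = 5+11 = 16 → [11, 9, 5, 0, 2, 16]
insert 4 at 3 → [11, 9, 5, 4, 0, 2, 16]
append 4 → [11, 9, 5, 4, 0, 2, 16, 4]

[11, 9, 5, 4, 0, 2, 16, 4]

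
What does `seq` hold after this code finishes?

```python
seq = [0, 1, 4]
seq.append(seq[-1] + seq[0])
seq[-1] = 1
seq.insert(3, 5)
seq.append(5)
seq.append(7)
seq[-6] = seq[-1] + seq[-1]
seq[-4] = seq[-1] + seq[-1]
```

[0, 14, 4, 14, 1, 5, 7]

append seq[-1]+seq[0] = 4+0 = 4 → [0, 1, 4, 4]
seq[-1] = 1 → [0, 1, 4, 1]
insert 5 at 3 → [0, 1, 4, 5, 1]
append 5 → [0, 1, 4, 5, 1, 5]
append 7 → [0, 1, 4, 5, 1, 5, 7]
seq[-6] = seq[-1]+seq[-1] = 7+7 = 14 → [0, 14, 4, 5, 1, 5, 7]
seq[-4] = seq[-1]+seq[-1] = 7+7 = 14 → [0, 14, 4, 14, 1, 5, 7]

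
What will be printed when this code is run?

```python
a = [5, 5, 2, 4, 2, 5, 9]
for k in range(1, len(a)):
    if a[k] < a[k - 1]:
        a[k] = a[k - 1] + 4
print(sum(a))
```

k=1: 5>=5, unchanged → [5, 5, 2, 4, 2, 5, 9]
k=2: 2<5, a[2] = 5+4 = 9 → [5, 5, 9, 4, 2, 5, 9]
k=3: 4<9, a[3] = 9+4 = 13 → [5, 5, 9, 13, 2, 5, 9]
k=4: 2<13, a[4] = 13+4 = 17 → [5, 5, 9, 13, 17, 5, 9]
k=5: 5<17, a[5] = 17+4 = 21 → [5, 5, 9, 13, 17, 21, 9]
k=6: 9<21, a[6] = 21+4 = 25 → [5, 5, 9, 13, 17, 21, 25]
sum = 95

95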